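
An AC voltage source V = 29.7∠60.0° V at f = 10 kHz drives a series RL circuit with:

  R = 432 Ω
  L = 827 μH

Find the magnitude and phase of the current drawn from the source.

Step 1 — Angular frequency: ω = 2π·f = 2π·1e+04 = 6.283e+04 rad/s.
Step 2 — Component impedances:
  R: Z = R = 432 Ω
  L: Z = jωL = j·6.283e+04·0.000827 = 0 + j51.96 Ω
Step 3 — Series combination: Z_total = R + L = 432 + j51.96 Ω = 435.1∠6.9° Ω.
Step 4 — Source phasor: V = 29.7∠60.0° V = 14.85 + j25.72 V.
Step 5 — Ohm's law: I = V / Z_total = (14.85 + j25.72) / (432 + j51.96) = 0.04094 + j0.05461 A.
Step 6 — Convert to polar: |I| = 0.06826 A, ∠I = 53.1°.

I = 0.06826∠53.1° A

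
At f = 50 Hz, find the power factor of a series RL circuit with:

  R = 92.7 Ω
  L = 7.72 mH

Step 1 — Angular frequency: ω = 2π·f = 2π·50 = 314.2 rad/s.
Step 2 — Component impedances:
  R: Z = R = 92.7 Ω
  L: Z = jωL = j·314.2·0.00772 = 0 + j2.425 Ω
Step 3 — Series combination: Z_total = R + L = 92.7 + j2.425 Ω = 92.73∠1.5° Ω.
Step 4 — Power factor: PF = cos(φ) = Re(Z)/|Z| = 92.7/92.73 = 0.9997.
Step 5 — Type: Im(Z) = 2.425 ⇒ lagging (phase φ = 1.5°).

PF = 0.9997 (lagging, φ = 1.5°)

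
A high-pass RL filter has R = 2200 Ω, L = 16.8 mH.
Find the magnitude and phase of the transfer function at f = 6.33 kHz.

Step 1 — Angular frequency: ω = 2π·6330 = 3.977e+04 rad/s.
Step 2 — Transfer function: H(jω) = jωL/(R + jωL).
Step 3 — Numerator jωL = j·668.2; denominator R + jωL = 2200 + j668.2.
Step 4 — H = 0.08445 + j0.2781.
Step 5 — Magnitude: |H| = 0.2906 (-10.7 dB); phase: φ = 73.1°.

|H| = 0.2906 (-10.7 dB), φ = 73.1°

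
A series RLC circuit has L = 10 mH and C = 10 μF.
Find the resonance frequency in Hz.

Step 1 — Resonance condition Im(Z)=0 gives ω₀ = 1/√(LC).
Step 2 — ω₀ = 1/√(0.01·1e-05) = 3162 rad/s.
Step 3 — f₀ = ω₀/(2π) = 503.3 Hz.

f₀ = 503.3 Hz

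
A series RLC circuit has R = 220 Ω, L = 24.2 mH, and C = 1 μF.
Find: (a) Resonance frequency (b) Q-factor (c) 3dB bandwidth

Step 1 — Resonance: ω₀ = 1/√(LC) = 1/√(0.0242·1e-06) = 6428 rad/s.
Step 2 — f₀ = ω₀/(2π) = 1023 Hz.
Step 3 — Series Q: Q = ω₀L/R = 6428·0.0242/220 = 0.7071.
Step 4 — Bandwidth: Δω = ω₀/Q = 9091 rad/s; BW = Δω/(2π) = 1447 Hz.

(a) f₀ = 1023 Hz  (b) Q = 0.7071  (c) BW = 1447 Hz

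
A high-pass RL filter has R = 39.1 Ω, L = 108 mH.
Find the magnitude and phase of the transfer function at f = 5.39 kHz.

Step 1 — Angular frequency: ω = 2π·5390 = 3.387e+04 rad/s.
Step 2 — Transfer function: H(jω) = jωL/(R + jωL).
Step 3 — Numerator jωL = j·3658; denominator R + jωL = 39.1 + j3658.
Step 4 — H = 0.9999 + j0.01069.
Step 5 — Magnitude: |H| = 0.9999 (-0.0 dB); phase: φ = 0.6°.

|H| = 0.9999 (-0.0 dB), φ = 0.6°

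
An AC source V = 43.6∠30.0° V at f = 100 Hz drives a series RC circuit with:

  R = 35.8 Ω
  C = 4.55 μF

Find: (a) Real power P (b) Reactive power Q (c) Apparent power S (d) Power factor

Step 1 — Angular frequency: ω = 2π·f = 2π·100 = 628.3 rad/s.
Step 2 — Component impedances:
  R: Z = R = 35.8 Ω
  C: Z = 1/(jωC) = -j/(ω·C) = 0 - j349.8 Ω
Step 3 — Series combination: Z_total = R + C = 35.8 - j349.8 Ω = 351.6∠-84.2° Ω.
Step 4 — Source phasor: V = 43.6∠30.0° V = 37.76 + j21.8 V.
Step 5 — Current: I = V / Z = -0.05074 + j0.1131 A = 0.124∠114.2° A.
Step 6 — Complex power: S = V·I* = 0.5504 - j5.378 VA.
Step 7 — Real power: P = Re(S) = 0.5504 W.
Step 8 — Reactive power: Q = Im(S) = -5.378 VAR.
Step 9 — Apparent power: |S| = 5.406 VA.
Step 10 — Power factor: PF = P/|S| = 0.1018 (leading).

(a) P = 0.5504 W  (b) Q = -5.378 VAR  (c) S = 5.406 VA  (d) PF = 0.1018 (leading)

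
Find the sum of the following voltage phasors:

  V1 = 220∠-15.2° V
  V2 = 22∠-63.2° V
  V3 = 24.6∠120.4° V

Step 1 — Convert each phasor to rectangular form:
  V1 = 220·(cos(-15.2°) + j·sin(-15.2°)) = 212.3 - j57.68 V
  V2 = 22·(cos(-63.2°) + j·sin(-63.2°)) = 9.919 - j19.64 V
  V3 = 24.6·(cos(120.4°) + j·sin(120.4°)) = -12.45 + j21.22 V
Step 2 — Sum components: V_total = 209.8 - j56.1 V.
Step 3 — Convert to polar: |V_total| = 217.1 V, ∠V_total = -15.0°.

V_total = 217.1∠-15.0° V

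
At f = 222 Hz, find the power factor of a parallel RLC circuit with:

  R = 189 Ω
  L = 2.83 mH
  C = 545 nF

Step 1 — Angular frequency: ω = 2π·f = 2π·222 = 1395 rad/s.
Step 2 — Component impedances:
  R: Z = R = 189 Ω
  L: Z = jωL = j·1395·0.00283 = 0 + j3.947 Ω
  C: Z = 1/(jωC) = -j/(ω·C) = 0 - j1315 Ω
Step 3 — Parallel combination: 1/Z_total = 1/R + 1/L + 1/C; Z_total = 0.08291 + j3.958 Ω = 3.958∠88.8° Ω.
Step 4 — Power factor: PF = cos(φ) = Re(Z)/|Z| = 0.082908/3.9585 = 0.02094.
Step 5 — Type: Im(Z) = 3.958 ⇒ lagging (phase φ = 88.8°).

PF = 0.02094 (lagging, φ = 88.8°)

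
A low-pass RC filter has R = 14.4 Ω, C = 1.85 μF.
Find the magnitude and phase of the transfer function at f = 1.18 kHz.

Step 1 — Angular frequency: ω = 2π·1180 = 7414 rad/s.
Step 2 — Transfer function: H(jω) = 1/(1 + jωRC).
Step 3 — Denominator: 1 + jωRC = 1 + j·7414·14.4·1.85e-06 = 1 + j0.1975.
Step 4 — H = 0.9625 - j0.1901.
Step 5 — Magnitude: |H| = 0.981 (-0.2 dB); phase: φ = -11.2°.

|H| = 0.981 (-0.2 dB), φ = -11.2°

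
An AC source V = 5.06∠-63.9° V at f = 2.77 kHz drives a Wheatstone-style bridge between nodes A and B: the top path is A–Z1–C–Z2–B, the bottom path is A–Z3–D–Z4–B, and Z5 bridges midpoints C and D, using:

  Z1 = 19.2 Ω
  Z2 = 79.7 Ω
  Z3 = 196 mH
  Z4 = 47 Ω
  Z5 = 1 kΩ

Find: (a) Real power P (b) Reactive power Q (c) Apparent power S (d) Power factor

Step 1 — Angular frequency: ω = 2π·f = 2π·2770 = 1.74e+04 rad/s.
Step 2 — Component impedances:
  Z1: Z = R = 19.2 Ω
  Z2: Z = R = 79.7 Ω
  Z3: Z = jωL = j·1.74e+04·0.196 = 0 + j3411 Ω
  Z4: Z = R = 47 Ω
  Z5: Z = R = 1000 Ω
Step 3 — Bridge requires nodal analysis (the Z5 bridge couples midpoints C and D, so the two paths cannot be reduced to a simple series/parallel combination). Setting node B to ground and injecting 1 A at node A, the 3-node admittance system at A, C, D solves to V_A = Z_AB = 93.17 + j2.368 Ω = 93.2∠1.5° Ω.
Step 4 — Source phasor: V = 5.06∠-63.9° V = 2.226 - j4.544 V.
Step 5 — Current: I = V / Z = 0.02264 - j0.04935 A = 0.05429∠-65.4° A.
Step 6 — Complex power: S = V·I* = 0.2746 + j0.006979 VA.
Step 7 — Real power: P = Re(S) = 0.2746 W.
Step 8 — Reactive power: Q = Im(S) = 0.006979 VAR.
Step 9 — Apparent power: |S| = 0.2747 VA.
Step 10 — Power factor: PF = P/|S| = 0.9997 (lagging).

(a) P = 0.2746 W  (b) Q = 0.006979 VAR  (c) S = 0.2747 VA  (d) PF = 0.9997 (lagging)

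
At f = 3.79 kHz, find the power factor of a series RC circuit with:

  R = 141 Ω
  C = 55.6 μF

Step 1 — Angular frequency: ω = 2π·f = 2π·3790 = 2.381e+04 rad/s.
Step 2 — Component impedances:
  R: Z = R = 141 Ω
  C: Z = 1/(jωC) = -j/(ω·C) = 0 - j0.7553 Ω
Step 3 — Series combination: Z_total = R + C = 141 - j0.7553 Ω = 141∠-0.3° Ω.
Step 4 — Power factor: PF = cos(φ) = Re(Z)/|Z| = 141/141 = 1.
Step 5 — Type: Im(Z) = -0.7553 ⇒ leading (phase φ = -0.3°).

PF = 1 (leading, φ = -0.3°)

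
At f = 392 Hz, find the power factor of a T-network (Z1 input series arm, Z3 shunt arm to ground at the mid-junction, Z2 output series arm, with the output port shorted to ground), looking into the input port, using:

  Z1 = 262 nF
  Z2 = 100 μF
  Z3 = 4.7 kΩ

Step 1 — Angular frequency: ω = 2π·f = 2π·392 = 2463 rad/s.
Step 2 — Component impedances:
  Z1: Z = 1/(jωC) = -j/(ω·C) = 0 - j1550 Ω
  Z2: Z = 1/(jωC) = -j/(ω·C) = 0 - j4.06 Ω
  Z3: Z = R = 4700 Ω
Step 3 — With the output port shorted to ground, the output series arm Z2 runs from the junction to ground; the shunt arm Z3 also runs from the junction to ground. They appear in parallel: Z3 || Z2 = 0.003507 - j4.06 Ω.
Step 4 — Series with input arm Z1: Z_in = Z1 + (Z3 || Z2) = 0.003507 - j1554 Ω = 1554∠-90.0° Ω.
Step 5 — Power factor: PF = cos(φ) = Re(Z)/|Z| = 0.003507/1554 = 2.257e-06.
Step 6 — Type: Im(Z) = -1554 ⇒ leading (phase φ = -90.0°).

PF = 2.257e-06 (leading, φ = -90.0°)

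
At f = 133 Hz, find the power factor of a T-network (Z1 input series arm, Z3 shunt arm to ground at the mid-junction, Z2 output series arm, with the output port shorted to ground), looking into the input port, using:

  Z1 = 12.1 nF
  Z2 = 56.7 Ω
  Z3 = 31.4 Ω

Step 1 — Angular frequency: ω = 2π·f = 2π·133 = 835.7 rad/s.
Step 2 — Component impedances:
  Z1: Z = 1/(jωC) = -j/(ω·C) = 0 - j9.89e+04 Ω
  Z2: Z = R = 56.7 Ω
  Z3: Z = R = 31.4 Ω
Step 3 — With the output port shorted to ground, the output series arm Z2 runs from the junction to ground; the shunt arm Z3 also runs from the junction to ground. They appear in parallel: Z3 || Z2 = 20.21 Ω.
Step 4 — Series with input arm Z1: Z_in = Z1 + (Z3 || Z2) = 20.21 - j9.89e+04 Ω = 9.89e+04∠-90.0° Ω.
Step 5 — Power factor: PF = cos(φ) = Re(Z)/|Z| = 20.21/9.89e+04 = 0.0002043.
Step 6 — Type: Im(Z) = -9.89e+04 ⇒ leading (phase φ = -90.0°).

PF = 0.0002043 (leading, φ = -90.0°)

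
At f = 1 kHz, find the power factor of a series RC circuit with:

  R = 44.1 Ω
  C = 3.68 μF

Step 1 — Angular frequency: ω = 2π·f = 2π·1000 = 6283 rad/s.
Step 2 — Component impedances:
  R: Z = R = 44.1 Ω
  C: Z = 1/(jωC) = -j/(ω·C) = 0 - j43.25 Ω
Step 3 — Series combination: Z_total = R + C = 44.1 - j43.25 Ω = 61.77∠-44.4° Ω.
Step 4 — Power factor: PF = cos(φ) = Re(Z)/|Z| = 44.1/61.768 = 0.714.
Step 5 — Type: Im(Z) = -43.25 ⇒ leading (phase φ = -44.4°).

PF = 0.714 (leading, φ = -44.4°)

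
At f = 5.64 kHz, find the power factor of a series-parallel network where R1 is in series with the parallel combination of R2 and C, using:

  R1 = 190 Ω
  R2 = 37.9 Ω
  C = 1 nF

Step 1 — Angular frequency: ω = 2π·f = 2π·5640 = 3.544e+04 rad/s.
Step 2 — Component impedances:
  R1: Z = R = 190 Ω
  R2: Z = R = 37.9 Ω
  C: Z = 1/(jωC) = -j/(ω·C) = 0 - j2.822e+04 Ω
Step 3 — Parallel branch: R2 || C = 1/(1/R2 + 1/C) = 37.9 - j0.0509 Ω.
Step 4 — Series with R1: Z_total = R1 + (R2 || C) = 227.9 - j0.0509 Ω = 227.9∠-0.0° Ω.
Step 5 — Power factor: PF = cos(φ) = Re(Z)/|Z| = 227.9/227.9 = 1.
Step 6 — Type: Im(Z) = -0.0509 ⇒ leading (phase φ = -0.0°).

PF = 1 (leading, φ = -0.0°)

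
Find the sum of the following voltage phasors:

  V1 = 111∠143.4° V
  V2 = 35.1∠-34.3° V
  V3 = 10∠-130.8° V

Step 1 — Convert each phasor to rectangular form:
  V1 = 111·(cos(143.4°) + j·sin(143.4°)) = -89.11 + j66.18 V
  V2 = 35.1·(cos(-34.3°) + j·sin(-34.3°)) = 29 - j19.78 V
  V3 = 10·(cos(-130.8°) + j·sin(-130.8°)) = -6.534 - j7.57 V
Step 2 — Sum components: V_total = -66.65 + j38.83 V.
Step 3 — Convert to polar: |V_total| = 77.14 V, ∠V_total = 149.8°.

V_total = 77.14∠149.8° V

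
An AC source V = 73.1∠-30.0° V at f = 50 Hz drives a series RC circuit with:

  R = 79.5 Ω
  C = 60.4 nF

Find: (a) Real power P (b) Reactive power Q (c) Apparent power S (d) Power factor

Step 1 — Angular frequency: ω = 2π·f = 2π·50 = 314.2 rad/s.
Step 2 — Component impedances:
  R: Z = R = 79.5 Ω
  C: Z = 1/(jωC) = -j/(ω·C) = 0 - j5.27e+04 Ω
Step 3 — Series combination: Z_total = R + C = 79.5 - j5.27e+04 Ω = 5.27e+04∠-89.9° Ω.
Step 4 — Source phasor: V = 73.1∠-30.0° V = 63.31 - j36.55 V.
Step 5 — Current: I = V / Z = 0.0006954 + j0.0012 A = 0.001387∠59.9° A.
Step 6 — Complex power: S = V·I* = 0.000153 - j0.1014 VA.
Step 7 — Real power: P = Re(S) = 0.000153 W.
Step 8 — Reactive power: Q = Im(S) = -0.1014 VAR.
Step 9 — Apparent power: |S| = 0.1014 VA.
Step 10 — Power factor: PF = P/|S| = 0.001509 (leading).

(a) P = 0.000153 W  (b) Q = -0.1014 VAR  (c) S = 0.1014 VA  (d) PF = 0.001509 (leading)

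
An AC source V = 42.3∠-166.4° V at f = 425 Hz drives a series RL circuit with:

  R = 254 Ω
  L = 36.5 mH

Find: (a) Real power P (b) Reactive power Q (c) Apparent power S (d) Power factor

Step 1 — Angular frequency: ω = 2π·f = 2π·425 = 2670 rad/s.
Step 2 — Component impedances:
  R: Z = R = 254 Ω
  L: Z = jωL = j·2670·0.0365 = 0 + j97.47 Ω
Step 3 — Series combination: Z_total = R + L = 254 + j97.47 Ω = 272.1∠21.0° Ω.
Step 4 — Source phasor: V = 42.3∠-166.4° V = -41.11 - j9.947 V.
Step 5 — Current: I = V / Z = -0.1542 + j0.02001 A = 0.1555∠172.6° A.
Step 6 — Complex power: S = V·I* = 6.14 + j2.356 VA.
Step 7 — Real power: P = Re(S) = 6.14 W.
Step 8 — Reactive power: Q = Im(S) = 2.356 VAR.
Step 9 — Apparent power: |S| = 6.577 VA.
Step 10 — Power factor: PF = P/|S| = 0.9336 (lagging).

(a) P = 6.14 W  (b) Q = 2.356 VAR  (c) S = 6.577 VA  (d) PF = 0.9336 (lagging)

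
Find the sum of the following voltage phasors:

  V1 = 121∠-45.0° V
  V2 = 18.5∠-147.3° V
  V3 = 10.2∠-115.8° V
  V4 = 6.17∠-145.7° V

Step 1 — Convert each phasor to rectangular form:
  V1 = 121·(cos(-45.0°) + j·sin(-45.0°)) = 85.56 - j85.56 V
  V2 = 18.5·(cos(-147.3°) + j·sin(-147.3°)) = -15.57 - j9.994 V
  V3 = 10.2·(cos(-115.8°) + j·sin(-115.8°)) = -4.439 - j9.183 V
  V4 = 6.17·(cos(-145.7°) + j·sin(-145.7°)) = -5.097 - j3.477 V
Step 2 — Sum components: V_total = 60.46 - j108.2 V.
Step 3 — Convert to polar: |V_total| = 124 V, ∠V_total = -60.8°.

V_total = 124∠-60.8° V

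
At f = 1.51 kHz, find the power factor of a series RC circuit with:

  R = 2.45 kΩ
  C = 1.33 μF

Step 1 — Angular frequency: ω = 2π·f = 2π·1510 = 9488 rad/s.
Step 2 — Component impedances:
  R: Z = R = 2450 Ω
  C: Z = 1/(jωC) = -j/(ω·C) = 0 - j79.25 Ω
Step 3 — Series combination: Z_total = R + C = 2450 - j79.25 Ω = 2451∠-1.9° Ω.
Step 4 — Power factor: PF = cos(φ) = Re(Z)/|Z| = 2450/2451.3 = 0.9995.
Step 5 — Type: Im(Z) = -79.25 ⇒ leading (phase φ = -1.9°).

PF = 0.9995 (leading, φ = -1.9°)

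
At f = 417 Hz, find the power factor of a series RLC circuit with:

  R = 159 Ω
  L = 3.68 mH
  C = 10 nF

Step 1 — Angular frequency: ω = 2π·f = 2π·417 = 2620 rad/s.
Step 2 — Component impedances:
  R: Z = R = 159 Ω
  L: Z = jωL = j·2620·0.00368 = 0 + j9.642 Ω
  C: Z = 1/(jωC) = -j/(ω·C) = 0 - j3.817e+04 Ω
Step 3 — Series combination: Z_total = R + L + C = 159 - j3.816e+04 Ω = 3.816e+04∠-89.8° Ω.
Step 4 — Power factor: PF = cos(φ) = Re(Z)/|Z| = 159/3.816e+04 = 0.004167.
Step 5 — Type: Im(Z) = -3.816e+04 ⇒ leading (phase φ = -89.8°).

PF = 0.004167 (leading, φ = -89.8°)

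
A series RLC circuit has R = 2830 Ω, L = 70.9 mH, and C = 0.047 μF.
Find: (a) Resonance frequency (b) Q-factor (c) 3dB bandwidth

Step 1 — Resonance: ω₀ = 1/√(LC) = 1/√(0.0709·4.7e-08) = 1.732e+04 rad/s.
Step 2 — f₀ = ω₀/(2π) = 2757 Hz.
Step 3 — Series Q: Q = ω₀L/R = 1.732e+04·0.0709/2830 = 0.434.
Step 4 — Bandwidth: Δω = ω₀/Q = 3.992e+04 rad/s; BW = Δω/(2π) = 6353 Hz.

(a) f₀ = 2757 Hz  (b) Q = 0.434  (c) BW = 6353 Hz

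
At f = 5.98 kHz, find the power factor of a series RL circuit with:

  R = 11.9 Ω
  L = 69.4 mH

Step 1 — Angular frequency: ω = 2π·f = 2π·5980 = 3.757e+04 rad/s.
Step 2 — Component impedances:
  R: Z = R = 11.9 Ω
  L: Z = jωL = j·3.757e+04·0.0694 = 0 + j2608 Ω
Step 3 — Series combination: Z_total = R + L = 11.9 + j2608 Ω = 2608∠89.7° Ω.
Step 4 — Power factor: PF = cos(φ) = Re(Z)/|Z| = 11.9/2607.6 = 0.004564.
Step 5 — Type: Im(Z) = 2608 ⇒ lagging (phase φ = 89.7°).

PF = 0.004564 (lagging, φ = 89.7°)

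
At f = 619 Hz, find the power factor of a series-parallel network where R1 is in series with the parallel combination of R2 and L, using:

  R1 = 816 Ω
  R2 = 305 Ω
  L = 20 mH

Step 1 — Angular frequency: ω = 2π·f = 2π·619 = 3889 rad/s.
Step 2 — Component impedances:
  R1: Z = R = 816 Ω
  R2: Z = R = 305 Ω
  L: Z = jωL = j·3889·0.02 = 0 + j77.79 Ω
Step 3 — Parallel branch: R2 || L = 1/(1/R2 + 1/L) = 18.63 + j73.04 Ω.
Step 4 — Series with R1: Z_total = R1 + (R2 || L) = 834.6 + j73.04 Ω = 837.8∠5.0° Ω.
Step 5 — Power factor: PF = cos(φ) = Re(Z)/|Z| = 834.6/837.8 = 0.9962.
Step 6 — Type: Im(Z) = 73.04 ⇒ lagging (phase φ = 5.0°).

PF = 0.9962 (lagging, φ = 5.0°)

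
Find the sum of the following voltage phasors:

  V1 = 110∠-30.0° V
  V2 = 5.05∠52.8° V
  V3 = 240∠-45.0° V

Step 1 — Convert each phasor to rectangular form:
  V1 = 110·(cos(-30.0°) + j·sin(-30.0°)) = 95.26 - j55 V
  V2 = 5.05·(cos(52.8°) + j·sin(52.8°)) = 3.053 + j4.022 V
  V3 = 240·(cos(-45.0°) + j·sin(-45.0°)) = 169.7 - j169.7 V
Step 2 — Sum components: V_total = 268 - j220.7 V.
Step 3 — Convert to polar: |V_total| = 347.2 V, ∠V_total = -39.5°.

V_total = 347.2∠-39.5° V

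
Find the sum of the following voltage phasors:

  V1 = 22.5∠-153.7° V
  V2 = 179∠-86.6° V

Step 1 — Convert each phasor to rectangular form:
  V1 = 22.5·(cos(-153.7°) + j·sin(-153.7°)) = -20.17 - j9.969 V
  V2 = 179·(cos(-86.6°) + j·sin(-86.6°)) = 10.62 - j178.7 V
Step 2 — Sum components: V_total = -9.555 - j188.7 V.
Step 3 — Convert to polar: |V_total| = 188.9 V, ∠V_total = -92.9°.

V_total = 188.9∠-92.9° V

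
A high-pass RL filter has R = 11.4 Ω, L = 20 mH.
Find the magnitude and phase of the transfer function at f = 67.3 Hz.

Step 1 — Angular frequency: ω = 2π·67.3 = 422.9 rad/s.
Step 2 — Transfer function: H(jω) = jωL/(R + jωL).
Step 3 — Numerator jωL = j·8.457; denominator R + jωL = 11.4 + j8.457.
Step 4 — H = 0.355 + j0.4785.
Step 5 — Magnitude: |H| = 0.5958 (-4.5 dB); phase: φ = 53.4°.

|H| = 0.5958 (-4.5 dB), φ = 53.4°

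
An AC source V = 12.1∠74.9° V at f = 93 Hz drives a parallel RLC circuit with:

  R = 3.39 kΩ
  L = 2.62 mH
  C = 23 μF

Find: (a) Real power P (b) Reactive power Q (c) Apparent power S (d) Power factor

Step 1 — Angular frequency: ω = 2π·f = 2π·93 = 584.3 rad/s.
Step 2 — Component impedances:
  R: Z = R = 3390 Ω
  L: Z = jωL = j·584.3·0.00262 = 0 + j1.531 Ω
  C: Z = 1/(jωC) = -j/(ω·C) = 0 - j74.41 Ω
Step 3 — Parallel combination: 1/Z_total = 1/R + 1/L + 1/C; Z_total = 0.0007208 + j1.563 Ω = 1.563∠90.0° Ω.
Step 4 — Source phasor: V = 12.1∠74.9° V = 3.152 + j11.68 V.
Step 5 — Current: I = V / Z = 7.475 - j2.013 A = 7.741∠-15.1° A.
Step 6 — Complex power: S = V·I* = 0.04319 + j93.67 VA.
Step 7 — Real power: P = Re(S) = 0.04319 W.
Step 8 — Reactive power: Q = Im(S) = 93.67 VAR.
Step 9 — Apparent power: |S| = 93.67 VA.
Step 10 — Power factor: PF = P/|S| = 0.0004611 (lagging).

(a) P = 0.04319 W  (b) Q = 93.67 VAR  (c) S = 93.67 VA  (d) PF = 0.0004611 (lagging)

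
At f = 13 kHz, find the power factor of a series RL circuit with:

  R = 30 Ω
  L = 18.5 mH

Step 1 — Angular frequency: ω = 2π·f = 2π·1.3e+04 = 8.168e+04 rad/s.
Step 2 — Component impedances:
  R: Z = R = 30 Ω
  L: Z = jωL = j·8.168e+04·0.0185 = 0 + j1511 Ω
Step 3 — Series combination: Z_total = R + L = 30 + j1511 Ω = 1511∠88.9° Ω.
Step 4 — Power factor: PF = cos(φ) = Re(Z)/|Z| = 30/1511 = 0.01985.
Step 5 — Type: Im(Z) = 1511 ⇒ lagging (phase φ = 88.9°).

PF = 0.01985 (lagging, φ = 88.9°)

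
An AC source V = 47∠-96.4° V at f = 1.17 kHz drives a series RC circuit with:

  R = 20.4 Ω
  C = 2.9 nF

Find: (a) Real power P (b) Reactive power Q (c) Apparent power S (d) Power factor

Step 1 — Angular frequency: ω = 2π·f = 2π·1170 = 7351 rad/s.
Step 2 — Component impedances:
  R: Z = R = 20.4 Ω
  C: Z = 1/(jωC) = -j/(ω·C) = 0 - j4.691e+04 Ω
Step 3 — Series combination: Z_total = R + C = 20.4 - j4.691e+04 Ω = 4.691e+04∠-90.0° Ω.
Step 4 — Source phasor: V = 47∠-96.4° V = -5.239 - j46.71 V.
Step 5 — Current: I = V / Z = 0.0009957 - j0.0001121 A = 0.001002∠-6.4° A.
Step 6 — Complex power: S = V·I* = 2.048e-05 - j0.04709 VA.
Step 7 — Real power: P = Re(S) = 2.048e-05 W.
Step 8 — Reactive power: Q = Im(S) = -0.04709 VAR.
Step 9 — Apparent power: |S| = 0.04709 VA.
Step 10 — Power factor: PF = P/|S| = 0.0004349 (leading).

(a) P = 2.048e-05 W  (b) Q = -0.04709 VAR  (c) S = 0.04709 VA  (d) PF = 0.0004349 (leading)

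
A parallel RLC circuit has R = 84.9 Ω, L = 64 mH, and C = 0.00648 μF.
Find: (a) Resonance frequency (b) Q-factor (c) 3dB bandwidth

Step 1 — Resonance: ω₀ = 1/√(LC) = 1/√(0.064·6.48e-09) = 4.91e+04 rad/s.
Step 2 — f₀ = ω₀/(2π) = 7815 Hz.
Step 3 — Parallel Q: Q = R/(ω₀L) = 84.9/(4.91e+04·0.064) = 0.02702.
Step 4 — Bandwidth: Δω = ω₀/Q = 1.818e+06 rad/s; BW = Δω/(2π) = 2.893e+05 Hz.

(a) f₀ = 7815 Hz  (b) Q = 0.02702  (c) BW = 2.893e+05 Hz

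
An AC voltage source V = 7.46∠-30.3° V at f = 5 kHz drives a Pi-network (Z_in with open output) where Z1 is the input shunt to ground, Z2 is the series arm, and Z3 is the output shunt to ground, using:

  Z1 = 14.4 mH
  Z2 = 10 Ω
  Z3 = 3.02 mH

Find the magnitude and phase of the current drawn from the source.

Step 1 — Angular frequency: ω = 2π·f = 2π·5000 = 3.142e+04 rad/s.
Step 2 — Component impedances:
  Z1: Z = jωL = j·3.142e+04·0.0144 = 0 + j452.4 Ω
  Z2: Z = R = 10 Ω
  Z3: Z = jωL = j·3.142e+04·0.00302 = 0 + j94.88 Ω
Step 3 — With open output, the series arm Z2 and the output shunt Z3 appear in series to ground: Z2 + Z3 = 10 + j94.88 Ω.
Step 4 — Parallel with input shunt Z1: Z_in = Z1 || (Z2 + Z3) = 6.831 + j78.55 Ω = 78.85∠85.0° Ω.
Step 5 — Source phasor: V = 7.46∠-30.3° V = 6.441 - j3.764 V.
Step 6 — Ohm's law: I = V / Z_total = (6.441 - j3.764) / (6.831 + j78.55) = -0.04048 - j0.08551 A.
Step 7 — Convert to polar: |I| = 0.09461 A, ∠I = -115.3°.

I = 0.09461∠-115.3° A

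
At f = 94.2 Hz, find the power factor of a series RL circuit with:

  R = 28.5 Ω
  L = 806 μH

Step 1 — Angular frequency: ω = 2π·f = 2π·94.2 = 591.9 rad/s.
Step 2 — Component impedances:
  R: Z = R = 28.5 Ω
  L: Z = jωL = j·591.9·0.000806 = 0 + j0.4771 Ω
Step 3 — Series combination: Z_total = R + L = 28.5 + j0.4771 Ω = 28.5∠1.0° Ω.
Step 4 — Power factor: PF = cos(φ) = Re(Z)/|Z| = 28.5/28.504 = 0.9999.
Step 5 — Type: Im(Z) = 0.4771 ⇒ lagging (phase φ = 1.0°).

PF = 0.9999 (lagging, φ = 1.0°)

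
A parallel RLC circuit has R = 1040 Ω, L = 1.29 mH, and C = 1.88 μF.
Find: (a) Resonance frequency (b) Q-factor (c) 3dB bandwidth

Step 1 — Resonance: ω₀ = 1/√(LC) = 1/√(0.00129·1.88e-06) = 2.031e+04 rad/s.
Step 2 — f₀ = ω₀/(2π) = 3232 Hz.
Step 3 — Parallel Q: Q = R/(ω₀L) = 1040/(2.031e+04·0.00129) = 39.7.
Step 4 — Bandwidth: Δω = ω₀/Q = 511.5 rad/s; BW = Δω/(2π) = 81.4 Hz.

(a) f₀ = 3232 Hz  (b) Q = 39.7  (c) BW = 81.4 Hz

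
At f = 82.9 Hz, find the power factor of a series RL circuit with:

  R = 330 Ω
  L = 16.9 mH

Step 1 — Angular frequency: ω = 2π·f = 2π·82.9 = 520.9 rad/s.
Step 2 — Component impedances:
  R: Z = R = 330 Ω
  L: Z = jωL = j·520.9·0.0169 = 0 + j8.803 Ω
Step 3 — Series combination: Z_total = R + L = 330 + j8.803 Ω = 330.1∠1.5° Ω.
Step 4 — Power factor: PF = cos(φ) = Re(Z)/|Z| = 330/330.12 = 0.9996.
Step 5 — Type: Im(Z) = 8.803 ⇒ lagging (phase φ = 1.5°).

PF = 0.9996 (lagging, φ = 1.5°)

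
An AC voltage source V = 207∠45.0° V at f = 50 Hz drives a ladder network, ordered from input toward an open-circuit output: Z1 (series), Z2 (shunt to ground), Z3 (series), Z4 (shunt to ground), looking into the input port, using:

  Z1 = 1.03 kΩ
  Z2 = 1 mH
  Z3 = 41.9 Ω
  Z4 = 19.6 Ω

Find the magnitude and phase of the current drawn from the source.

Step 1 — Angular frequency: ω = 2π·f = 2π·50 = 314.2 rad/s.
Step 2 — Component impedances:
  Z1: Z = R = 1030 Ω
  Z2: Z = jωL = j·314.2·0.001 = 0 + j0.3142 Ω
  Z3: Z = R = 41.9 Ω
  Z4: Z = R = 19.6 Ω
Step 3 — Ladder network (open output): work backward from the far end, alternating series and parallel combinations. Z_in = 1030 + j0.3142 Ω = 1030∠0.0° Ω.
Step 4 — Source phasor: V = 207∠45.0° V = 146.4 + j146.4 V.
Step 5 — Ohm's law: I = V / Z_total = (146.4 + j146.4) / (1030 + j0.3142) = 0.1422 + j0.1421 A.
Step 6 — Convert to polar: |I| = 0.201 A, ∠I = 45.0°.

I = 0.201∠45.0° A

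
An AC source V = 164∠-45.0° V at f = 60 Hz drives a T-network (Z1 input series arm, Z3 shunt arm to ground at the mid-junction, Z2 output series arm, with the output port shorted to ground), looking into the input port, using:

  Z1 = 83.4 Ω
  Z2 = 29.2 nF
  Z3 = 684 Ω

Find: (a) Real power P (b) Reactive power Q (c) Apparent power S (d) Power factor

Step 1 — Angular frequency: ω = 2π·f = 2π·60 = 377 rad/s.
Step 2 — Component impedances:
  Z1: Z = R = 83.4 Ω
  Z2: Z = 1/(jωC) = -j/(ω·C) = 0 - j9.084e+04 Ω
  Z3: Z = R = 684 Ω
Step 3 — With the output port shorted to ground, the output series arm Z2 runs from the junction to ground; the shunt arm Z3 also runs from the junction to ground. They appear in parallel: Z3 || Z2 = 684 - j5.15 Ω.
Step 4 — Series with input arm Z1: Z_in = Z1 + (Z3 || Z2) = 767.4 - j5.15 Ω = 767.4∠-0.4° Ω.
Step 5 — Source phasor: V = 164∠-45.0° V = 116 - j116 V.
Step 6 — Current: I = V / Z = 0.1521 - j0.1501 A = 0.2137∠-44.6° A.
Step 7 — Complex power: S = V·I* = 35.05 - j0.2352 VA.
Step 8 — Real power: P = Re(S) = 35.05 W.
Step 9 — Reactive power: Q = Im(S) = -0.2352 VAR.
Step 10 — Apparent power: |S| = 35.05 VA.
Step 11 — Power factor: PF = P/|S| = 1 (leading).

(a) P = 35.05 W  (b) Q = -0.2352 VAR  (c) S = 35.05 VA  (d) PF = 1 (leading)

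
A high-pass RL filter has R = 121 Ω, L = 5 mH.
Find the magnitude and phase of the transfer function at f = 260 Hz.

Step 1 — Angular frequency: ω = 2π·260 = 1634 rad/s.
Step 2 — Transfer function: H(jω) = jωL/(R + jωL).
Step 3 — Numerator jωL = j·8.168; denominator R + jωL = 121 + j8.168.
Step 4 — H = 0.004536 + j0.0672.
Step 5 — Magnitude: |H| = 0.06735 (-23.4 dB); phase: φ = 86.1°.

|H| = 0.06735 (-23.4 dB), φ = 86.1°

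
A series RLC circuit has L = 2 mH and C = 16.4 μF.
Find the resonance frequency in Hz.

Step 1 — Resonance condition Im(Z)=0 gives ω₀ = 1/√(LC).
Step 2 — ω₀ = 1/√(0.002·1.64e-05) = 5522 rad/s.
Step 3 — f₀ = ω₀/(2π) = 878.8 Hz.

f₀ = 878.8 Hz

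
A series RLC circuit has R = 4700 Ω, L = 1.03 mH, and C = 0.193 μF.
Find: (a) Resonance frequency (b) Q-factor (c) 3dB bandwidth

Step 1 — Resonance condition Im(Z)=0 gives ω₀ = 1/√(LC).
Step 2 — ω₀ = 1/√(0.00103·1.93e-07) = 7.093e+04 rad/s.
Step 3 — f₀ = ω₀/(2π) = 1.129e+04 Hz.
Step 4 — Series Q: Q = ω₀L/R = 7.093e+04·0.00103/4700 = 0.01554.
Step 5 — 3dB bandwidth: Δω = ω₀/Q = 4.563e+06 rad/s; BW = Δω/(2π) = 7.262e+05 Hz.

(a) f₀ = 1.129e+04 Hz  (b) Q = 0.01554  (c) BW = 7.262e+05 Hz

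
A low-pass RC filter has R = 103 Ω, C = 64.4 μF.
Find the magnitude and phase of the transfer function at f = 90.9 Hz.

Step 1 — Angular frequency: ω = 2π·90.9 = 571.1 rad/s.
Step 2 — Transfer function: H(jω) = 1/(1 + jωRC).
Step 3 — Denominator: 1 + jωRC = 1 + j·571.1·103·6.44e-05 = 1 + j3.788.
Step 4 — H = 0.06514 - j0.2468.
Step 5 — Magnitude: |H| = 0.2552 (-11.9 dB); phase: φ = -75.2°.

|H| = 0.2552 (-11.9 dB), φ = -75.2°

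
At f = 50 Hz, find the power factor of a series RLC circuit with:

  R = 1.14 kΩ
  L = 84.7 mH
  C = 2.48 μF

Step 1 — Angular frequency: ω = 2π·f = 2π·50 = 314.2 rad/s.
Step 2 — Component impedances:
  R: Z = R = 1140 Ω
  L: Z = jωL = j·314.2·0.0847 = 0 + j26.61 Ω
  C: Z = 1/(jωC) = -j/(ω·C) = 0 - j1284 Ω
Step 3 — Series combination: Z_total = R + L + C = 1140 - j1257 Ω = 1697∠-47.8° Ω.
Step 4 — Power factor: PF = cos(φ) = Re(Z)/|Z| = 1140/1697 = 0.6718.
Step 5 — Type: Im(Z) = -1257 ⇒ leading (phase φ = -47.8°).

PF = 0.6718 (leading, φ = -47.8°)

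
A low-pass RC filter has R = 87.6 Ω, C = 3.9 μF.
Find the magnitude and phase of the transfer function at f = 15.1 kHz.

Step 1 — Angular frequency: ω = 2π·1.51e+04 = 9.488e+04 rad/s.
Step 2 — Transfer function: H(jω) = 1/(1 + jωRC).
Step 3 — Denominator: 1 + jωRC = 1 + j·9.488e+04·87.6·3.9e-06 = 1 + j32.41.
Step 4 — H = 0.0009509 - j0.03082.
Step 5 — Magnitude: |H| = 0.03084 (-30.2 dB); phase: φ = -88.2°.

|H| = 0.03084 (-30.2 dB), φ = -88.2°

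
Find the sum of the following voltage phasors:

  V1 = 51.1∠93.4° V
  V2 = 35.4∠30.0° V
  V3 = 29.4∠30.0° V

Step 1 — Convert each phasor to rectangular form:
  V1 = 51.1·(cos(93.4°) + j·sin(93.4°)) = -3.031 + j51.01 V
  V2 = 35.4·(cos(30.0°) + j·sin(30.0°)) = 30.66 + j17.7 V
  V3 = 29.4·(cos(30.0°) + j·sin(30.0°)) = 25.46 + j14.7 V
Step 2 — Sum components: V_total = 53.09 + j83.41 V.
Step 3 — Convert to polar: |V_total| = 98.87 V, ∠V_total = 57.5°.

V_total = 98.87∠57.5° V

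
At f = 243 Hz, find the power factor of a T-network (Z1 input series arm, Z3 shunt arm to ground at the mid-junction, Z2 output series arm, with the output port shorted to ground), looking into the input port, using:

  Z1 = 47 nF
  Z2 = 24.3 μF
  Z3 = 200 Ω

Step 1 — Angular frequency: ω = 2π·f = 2π·243 = 1527 rad/s.
Step 2 — Component impedances:
  Z1: Z = 1/(jωC) = -j/(ω·C) = 0 - j1.394e+04 Ω
  Z2: Z = 1/(jωC) = -j/(ω·C) = 0 - j26.95 Ω
  Z3: Z = R = 200 Ω
Step 3 — With the output port shorted to ground, the output series arm Z2 runs from the junction to ground; the shunt arm Z3 also runs from the junction to ground. They appear in parallel: Z3 || Z2 = 3.568 - j26.47 Ω.
Step 4 — Series with input arm Z1: Z_in = Z1 + (Z3 || Z2) = 3.568 - j1.396e+04 Ω = 1.396e+04∠-90.0° Ω.
Step 5 — Power factor: PF = cos(φ) = Re(Z)/|Z| = 3.5675/13962 = 0.0002555.
Step 6 — Type: Im(Z) = -1.396e+04 ⇒ leading (phase φ = -90.0°).

PF = 0.0002555 (leading, φ = -90.0°)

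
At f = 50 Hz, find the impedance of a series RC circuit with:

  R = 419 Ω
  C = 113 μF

Step 1 — Angular frequency: ω = 2π·f = 2π·50 = 314.2 rad/s.
Step 2 — Component impedances:
  R: Z = R = 419 Ω
  C: Z = 1/(jωC) = -j/(ω·C) = 0 - j28.17 Ω
Step 3 — Series combination: Z_total = R + C = 419 - j28.17 Ω = 419.9∠-3.8° Ω.

Z = 419 - j28.17 Ω = 419.9∠-3.8° Ω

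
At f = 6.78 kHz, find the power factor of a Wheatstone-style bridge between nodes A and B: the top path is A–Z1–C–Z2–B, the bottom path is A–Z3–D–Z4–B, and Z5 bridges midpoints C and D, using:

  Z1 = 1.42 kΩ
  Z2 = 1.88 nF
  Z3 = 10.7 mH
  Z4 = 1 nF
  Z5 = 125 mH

Step 1 — Angular frequency: ω = 2π·f = 2π·6780 = 4.26e+04 rad/s.
Step 2 — Component impedances:
  Z1: Z = R = 1420 Ω
  Z2: Z = 1/(jωC) = -j/(ω·C) = 0 - j1.249e+04 Ω
  Z3: Z = jωL = j·4.26e+04·0.0107 = 0 + j455.8 Ω
  Z4: Z = 1/(jωC) = -j/(ω·C) = 0 - j2.347e+04 Ω
  Z5: Z = jωL = j·4.26e+04·0.125 = 0 + j5325 Ω
Step 3 — Bridge requires nodal analysis (the Z5 bridge couples midpoints C and D, so the two paths cannot be reduced to a simple series/parallel combination). Setting node B to ground and injecting 1 A at node A, the 3-node admittance system at A, C, D solves to V_A = Z_AB = 621.8 - j7968 Ω = 7992∠-85.5° Ω.
Step 4 — Power factor: PF = cos(φ) = Re(Z)/|Z| = 621.8/7992 = 0.0778.
Step 5 — Type: Im(Z) = -7968 ⇒ leading (phase φ = -85.5°).

PF = 0.0778 (leading, φ = -85.5°)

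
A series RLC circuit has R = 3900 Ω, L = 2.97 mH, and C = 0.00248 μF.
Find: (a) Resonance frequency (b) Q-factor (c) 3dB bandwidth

Step 1 — Resonance: ω₀ = 1/√(LC) = 1/√(0.00297·2.48e-09) = 3.685e+05 rad/s.
Step 2 — f₀ = ω₀/(2π) = 5.864e+04 Hz.
Step 3 — Series Q: Q = ω₀L/R = 3.685e+05·0.00297/3900 = 0.2806.
Step 4 — Bandwidth: Δω = ω₀/Q = 1.313e+06 rad/s; BW = Δω/(2π) = 2.09e+05 Hz.

(a) f₀ = 5.864e+04 Hz  (b) Q = 0.2806  (c) BW = 2.09e+05 Hz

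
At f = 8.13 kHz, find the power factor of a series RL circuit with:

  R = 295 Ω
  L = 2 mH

Step 1 — Angular frequency: ω = 2π·f = 2π·8130 = 5.108e+04 rad/s.
Step 2 — Component impedances:
  R: Z = R = 295 Ω
  L: Z = jωL = j·5.108e+04·0.002 = 0 + j102.2 Ω
Step 3 — Series combination: Z_total = R + L = 295 + j102.2 Ω = 312.2∠19.1° Ω.
Step 4 — Power factor: PF = cos(φ) = Re(Z)/|Z| = 295/312.2 = 0.9449.
Step 5 — Type: Im(Z) = 102.2 ⇒ lagging (phase φ = 19.1°).

PF = 0.9449 (lagging, φ = 19.1°)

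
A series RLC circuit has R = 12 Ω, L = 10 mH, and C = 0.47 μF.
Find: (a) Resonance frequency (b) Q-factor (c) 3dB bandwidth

Step 1 — Resonance condition Im(Z)=0 gives ω₀ = 1/√(LC).
Step 2 — ω₀ = 1/√(0.01·4.7e-07) = 1.459e+04 rad/s.
Step 3 — f₀ = ω₀/(2π) = 2322 Hz.
Step 4 — Series Q: Q = ω₀L/R = 1.459e+04·0.01/12 = 12.16.
Step 5 — 3dB bandwidth: Δω = ω₀/Q = 1200 rad/s; BW = Δω/(2π) = 191 Hz.

(a) f₀ = 2322 Hz  (b) Q = 12.16  (c) BW = 191 Hz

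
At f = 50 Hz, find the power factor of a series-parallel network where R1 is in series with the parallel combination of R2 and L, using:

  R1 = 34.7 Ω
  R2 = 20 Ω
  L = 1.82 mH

Step 1 — Angular frequency: ω = 2π·f = 2π·50 = 314.2 rad/s.
Step 2 — Component impedances:
  R1: Z = R = 34.7 Ω
  R2: Z = R = 20 Ω
  L: Z = jωL = j·314.2·0.00182 = 0 + j0.5718 Ω
Step 3 — Parallel branch: R2 || L = 1/(1/R2 + 1/L) = 0.01633 + j0.5713 Ω.
Step 4 — Series with R1: Z_total = R1 + (R2 || L) = 34.72 + j0.5713 Ω = 34.72∠0.9° Ω.
Step 5 — Power factor: PF = cos(φ) = Re(Z)/|Z| = 34.716/34.721 = 0.9999.
Step 6 — Type: Im(Z) = 0.5713 ⇒ lagging (phase φ = 0.9°).

PF = 0.9999 (lagging, φ = 0.9°)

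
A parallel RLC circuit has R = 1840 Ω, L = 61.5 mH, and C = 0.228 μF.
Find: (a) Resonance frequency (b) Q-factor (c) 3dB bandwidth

Step 1 — Resonance: ω₀ = 1/√(LC) = 1/√(0.0615·2.28e-07) = 8445 rad/s.
Step 2 — f₀ = ω₀/(2π) = 1344 Hz.
Step 3 — Parallel Q: Q = R/(ω₀L) = 1840/(8445·0.0615) = 3.543.
Step 4 — Bandwidth: Δω = ω₀/Q = 2384 rad/s; BW = Δω/(2π) = 379.4 Hz.

(a) f₀ = 1344 Hz  (b) Q = 3.543  (c) BW = 379.4 Hz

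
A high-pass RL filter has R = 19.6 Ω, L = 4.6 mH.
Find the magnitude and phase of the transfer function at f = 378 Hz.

Step 1 — Angular frequency: ω = 2π·378 = 2375 rad/s.
Step 2 — Transfer function: H(jω) = jωL/(R + jωL).
Step 3 — Numerator jωL = j·10.93; denominator R + jωL = 19.6 + j10.93.
Step 4 — H = 0.2371 + j0.4253.
Step 5 — Magnitude: |H| = 0.4869 (-6.3 dB); phase: φ = 60.9°.

|H| = 0.4869 (-6.3 dB), φ = 60.9°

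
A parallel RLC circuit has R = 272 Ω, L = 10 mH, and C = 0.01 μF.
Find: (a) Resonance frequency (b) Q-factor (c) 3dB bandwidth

Step 1 — Resonance: ω₀ = 1/√(LC) = 1/√(0.01·1e-08) = 1e+05 rad/s.
Step 2 — f₀ = ω₀/(2π) = 1.592e+04 Hz.
Step 3 — Parallel Q: Q = R/(ω₀L) = 272/(1e+05·0.01) = 0.272.
Step 4 — Bandwidth: Δω = ω₀/Q = 3.676e+05 rad/s; BW = Δω/(2π) = 5.851e+04 Hz.

(a) f₀ = 1.592e+04 Hz  (b) Q = 0.272  (c) BW = 5.851e+04 Hz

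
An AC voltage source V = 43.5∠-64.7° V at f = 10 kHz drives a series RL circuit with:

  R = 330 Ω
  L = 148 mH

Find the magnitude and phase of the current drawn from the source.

Step 1 — Angular frequency: ω = 2π·f = 2π·1e+04 = 6.283e+04 rad/s.
Step 2 — Component impedances:
  R: Z = R = 330 Ω
  L: Z = jωL = j·6.283e+04·0.148 = 0 + j9299 Ω
Step 3 — Series combination: Z_total = R + L = 330 + j9299 Ω = 9305∠88.0° Ω.
Step 4 — Source phasor: V = 43.5∠-64.7° V = 18.59 - j39.33 V.
Step 5 — Ohm's law: I = V / Z_total = (18.59 - j39.33) / (330 + j9299) = -0.004153 - j0.002147 A.
Step 6 — Convert to polar: |I| = 0.004675 A, ∠I = -152.7°.

I = 0.004675∠-152.7° A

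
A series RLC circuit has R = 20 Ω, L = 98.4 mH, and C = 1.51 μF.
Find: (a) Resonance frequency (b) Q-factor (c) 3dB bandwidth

Step 1 — Resonance: ω₀ = 1/√(LC) = 1/√(0.0984·1.51e-06) = 2594 rad/s.
Step 2 — f₀ = ω₀/(2π) = 412.9 Hz.
Step 3 — Series Q: Q = ω₀L/R = 2594·0.0984/20 = 12.76.
Step 4 — Bandwidth: Δω = ω₀/Q = 203.3 rad/s; BW = Δω/(2π) = 32.35 Hz.

(a) f₀ = 412.9 Hz  (b) Q = 12.76  (c) BW = 32.35 Hz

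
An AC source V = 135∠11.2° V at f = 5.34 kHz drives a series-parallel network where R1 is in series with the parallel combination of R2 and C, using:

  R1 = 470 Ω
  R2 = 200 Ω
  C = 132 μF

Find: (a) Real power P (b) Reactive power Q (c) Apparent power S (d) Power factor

Step 1 — Angular frequency: ω = 2π·f = 2π·5340 = 3.355e+04 rad/s.
Step 2 — Component impedances:
  R1: Z = R = 470 Ω
  R2: Z = R = 200 Ω
  C: Z = 1/(jωC) = -j/(ω·C) = 0 - j0.2258 Ω
Step 3 — Parallel branch: R2 || C = 1/(1/R2 + 1/C) = 0.0002549 - j0.2258 Ω.
Step 4 — Series with R1: Z_total = R1 + (R2 || C) = 470 - j0.2258 Ω = 470∠-0.0° Ω.
Step 5 — Source phasor: V = 135∠11.2° V = 132.4 + j26.22 V.
Step 6 — Current: I = V / Z = 0.2817 + j0.05593 A = 0.2872∠11.2° A.
Step 7 — Complex power: S = V·I* = 38.78 - j0.01863 VA.
Step 8 — Real power: P = Re(S) = 38.78 W.
Step 9 — Reactive power: Q = Im(S) = -0.01863 VAR.
Step 10 — Apparent power: |S| = 38.78 VA.
Step 11 — Power factor: PF = P/|S| = 1 (leading).

(a) P = 38.78 W  (b) Q = -0.01863 VAR  (c) S = 38.78 VA  (d) PF = 1 (leading)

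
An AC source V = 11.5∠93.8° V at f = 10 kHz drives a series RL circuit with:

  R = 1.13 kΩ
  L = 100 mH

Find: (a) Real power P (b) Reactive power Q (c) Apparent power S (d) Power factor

Step 1 — Angular frequency: ω = 2π·f = 2π·1e+04 = 6.283e+04 rad/s.
Step 2 — Component impedances:
  R: Z = R = 1130 Ω
  L: Z = jωL = j·6.283e+04·0.1 = 0 + j6283 Ω
Step 3 — Series combination: Z_total = R + L = 1130 + j6283 Ω = 6384∠79.8° Ω.
Step 4 — Source phasor: V = 11.5∠93.8° V = -0.7621 + j11.47 V.
Step 5 — Current: I = V / Z = 0.001748 + j0.0004357 A = 0.001801∠14.0° A.
Step 6 — Complex power: S = V·I* = 0.003667 + j0.02039 VA.
Step 7 — Real power: P = Re(S) = 0.003667 W.
Step 8 — Reactive power: Q = Im(S) = 0.02039 VAR.
Step 9 — Apparent power: |S| = 0.02072 VA.
Step 10 — Power factor: PF = P/|S| = 0.177 (lagging).

(a) P = 0.003667 W  (b) Q = 0.02039 VAR  (c) S = 0.02072 VA  (d) PF = 0.177 (lagging)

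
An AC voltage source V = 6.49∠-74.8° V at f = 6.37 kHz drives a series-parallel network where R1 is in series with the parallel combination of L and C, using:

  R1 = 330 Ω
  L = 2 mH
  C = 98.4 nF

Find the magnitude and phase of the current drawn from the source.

Step 1 — Angular frequency: ω = 2π·f = 2π·6370 = 4.002e+04 rad/s.
Step 2 — Component impedances:
  R1: Z = R = 330 Ω
  L: Z = jωL = j·4.002e+04·0.002 = 0 + j80.05 Ω
  C: Z = 1/(jωC) = -j/(ω·C) = 0 - j253.9 Ω
Step 3 — Parallel branch: L || C = 1/(1/L + 1/C) = 0 + j116.9 Ω.
Step 4 — Series with R1: Z_total = R1 + (L || C) = 330 + j116.9 Ω = 350.1∠19.5° Ω.
Step 5 — Source phasor: V = 6.49∠-74.8° V = 1.702 - j6.263 V.
Step 6 — Ohm's law: I = V / Z_total = (1.702 - j6.263) / (330 + j116.9) = -0.001392 - j0.01849 A.
Step 7 — Convert to polar: |I| = 0.01854 A, ∠I = -94.3°.

I = 0.01854∠-94.3° A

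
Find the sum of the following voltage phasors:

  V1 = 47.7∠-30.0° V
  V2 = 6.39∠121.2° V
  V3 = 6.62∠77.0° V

Step 1 — Convert each phasor to rectangular form:
  V1 = 47.7·(cos(-30.0°) + j·sin(-30.0°)) = 41.31 - j23.85 V
  V2 = 6.39·(cos(121.2°) + j·sin(121.2°)) = -3.31 + j5.466 V
  V3 = 6.62·(cos(77.0°) + j·sin(77.0°)) = 1.489 + j6.45 V
Step 2 — Sum components: V_total = 39.49 - j11.93 V.
Step 3 — Convert to polar: |V_total| = 41.25 V, ∠V_total = -16.8°.

V_total = 41.25∠-16.8° V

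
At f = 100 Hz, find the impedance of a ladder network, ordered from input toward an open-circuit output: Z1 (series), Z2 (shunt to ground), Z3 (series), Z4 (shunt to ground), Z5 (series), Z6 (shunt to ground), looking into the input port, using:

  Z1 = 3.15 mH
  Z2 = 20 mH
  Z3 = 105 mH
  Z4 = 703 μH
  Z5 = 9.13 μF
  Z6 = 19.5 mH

Step 1 — Angular frequency: ω = 2π·f = 2π·100 = 628.3 rad/s.
Step 2 — Component impedances:
  Z1: Z = jωL = j·628.3·0.00315 = 0 + j1.979 Ω
  Z2: Z = jωL = j·628.3·0.02 = 0 + j12.57 Ω
  Z3: Z = jωL = j·628.3·0.105 = 0 + j65.97 Ω
  Z4: Z = jωL = j·628.3·0.000703 = 0 + j0.4417 Ω
  Z5: Z = 1/(jωC) = -j/(ω·C) = 0 - j174.3 Ω
  Z6: Z = jωL = j·628.3·0.0195 = 0 + j12.25 Ω
Step 3 — Ladder network (open output): work backward from the far end, alternating series and parallel combinations. Z_in = 0 + j12.55 Ω = 12.55∠90.0° Ω.

Z = 0 + j12.55 Ω = 12.55∠90.0° Ω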